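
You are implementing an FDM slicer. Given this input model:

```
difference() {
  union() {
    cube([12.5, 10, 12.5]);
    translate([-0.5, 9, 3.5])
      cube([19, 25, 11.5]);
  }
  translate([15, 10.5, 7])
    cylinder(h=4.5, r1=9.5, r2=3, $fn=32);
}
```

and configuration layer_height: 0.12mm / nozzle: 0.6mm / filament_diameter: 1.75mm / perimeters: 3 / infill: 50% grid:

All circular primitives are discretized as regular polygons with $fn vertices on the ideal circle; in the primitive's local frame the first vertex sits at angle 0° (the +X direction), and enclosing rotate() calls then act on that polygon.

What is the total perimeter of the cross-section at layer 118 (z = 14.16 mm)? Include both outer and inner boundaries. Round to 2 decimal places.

88.00 mm

At z = 14.16 mm: the cube is not intersected at this z (z outside [0, 12.5]); the cube at (-0.5, 9) (footprint 19×25) is included at this height (perimeter 88.00 mm); Combining (union): only the 19×25 cube at (-0.5, 9) is present, so the union is just that shape — boundary = 88.00 mm; the cone at (15, 10.5) does not reach this height (z outside [7, 11.5]); Subtracting the remaining from the first: none of the subtracted shapes is present at this height, so that combined region is unchanged — boundary = 88.00 mm. Overall, the cross-section is a single solid region. Total boundary length (outer) = 88.00 mm.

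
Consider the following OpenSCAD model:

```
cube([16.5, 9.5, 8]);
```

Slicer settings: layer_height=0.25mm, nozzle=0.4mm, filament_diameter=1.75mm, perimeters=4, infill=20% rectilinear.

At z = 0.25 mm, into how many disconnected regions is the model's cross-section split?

1

At z = 0.25 mm: the 16.5×9.5 cube contributes its full rectangle. The result has 1 disconnected region.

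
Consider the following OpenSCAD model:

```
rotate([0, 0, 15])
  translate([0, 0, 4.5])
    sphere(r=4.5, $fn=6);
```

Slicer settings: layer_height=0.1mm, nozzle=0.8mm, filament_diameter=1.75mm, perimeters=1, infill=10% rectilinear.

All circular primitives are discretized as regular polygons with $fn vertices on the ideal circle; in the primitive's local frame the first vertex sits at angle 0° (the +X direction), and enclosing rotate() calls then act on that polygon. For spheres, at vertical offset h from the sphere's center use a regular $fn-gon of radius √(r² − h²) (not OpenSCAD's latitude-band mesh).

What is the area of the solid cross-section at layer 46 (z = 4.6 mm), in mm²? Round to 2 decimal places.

At z = 4.6 mm: the r=4.5 sphere contributes a regular 6-gon of circumradius √(4.5²−0.1²) = 4.499 (area = (6/2)·4.499²·sin(360°/6) = 52.59 mm²); (rotated 15° about Z; rotation is an isometry so areas/perimeters/island counts are preserved). Overall, the cross-section is a single solid region. Net area = 52.59 mm².

52.59 mm²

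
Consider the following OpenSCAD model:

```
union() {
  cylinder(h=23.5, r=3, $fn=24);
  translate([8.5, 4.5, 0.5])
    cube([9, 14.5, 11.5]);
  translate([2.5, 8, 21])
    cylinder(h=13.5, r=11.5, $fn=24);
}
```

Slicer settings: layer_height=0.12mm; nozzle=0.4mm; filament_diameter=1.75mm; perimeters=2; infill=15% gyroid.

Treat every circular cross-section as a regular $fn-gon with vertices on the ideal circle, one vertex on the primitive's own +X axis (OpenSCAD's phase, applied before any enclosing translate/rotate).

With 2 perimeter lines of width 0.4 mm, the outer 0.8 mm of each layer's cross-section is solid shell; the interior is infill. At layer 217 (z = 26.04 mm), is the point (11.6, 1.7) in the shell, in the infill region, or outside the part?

At z = 26.04 mm: the cylinder is absent (z outside [0, 23.5]); the cube at (8.5, 4.5) is not intersected at this z (z outside [0.5, 12]); the r=11.5 cylinder at (2.5, 8) contributes a regular 24-gon of circumradius 11.5; Combining (union): only the r=11.5 cylinder at (2.5, 8) is present, so the union is just that shape — 1 connected region. Overall, the cross-section is a single solid region. The nearest boundary edge runs (10.63, -0.13)→(12.46, 2.25); distance from the point to it = 0.35 mm. The point is inside the cross-section, 0.35 mm from the nearest boundary — within the 0.8 mm shell band (2 × 0.4).

shell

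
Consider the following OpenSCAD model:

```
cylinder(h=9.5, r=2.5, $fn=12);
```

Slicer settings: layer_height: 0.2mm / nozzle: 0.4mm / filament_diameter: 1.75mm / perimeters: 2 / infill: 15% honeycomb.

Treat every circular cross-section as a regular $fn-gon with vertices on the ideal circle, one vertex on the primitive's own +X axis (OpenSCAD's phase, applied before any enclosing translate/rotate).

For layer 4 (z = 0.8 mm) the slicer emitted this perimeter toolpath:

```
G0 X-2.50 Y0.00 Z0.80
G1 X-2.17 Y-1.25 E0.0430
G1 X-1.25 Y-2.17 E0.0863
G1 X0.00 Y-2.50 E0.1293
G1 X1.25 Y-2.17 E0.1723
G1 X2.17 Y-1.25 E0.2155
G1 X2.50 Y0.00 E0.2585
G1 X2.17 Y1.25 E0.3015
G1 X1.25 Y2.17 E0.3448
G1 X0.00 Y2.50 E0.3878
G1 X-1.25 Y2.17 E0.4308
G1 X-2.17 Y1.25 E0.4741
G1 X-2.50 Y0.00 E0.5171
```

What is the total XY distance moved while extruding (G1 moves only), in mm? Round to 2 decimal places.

Sum the Euclidean lengths of each G1 segment: total = 15.55 mm.

15.55 mm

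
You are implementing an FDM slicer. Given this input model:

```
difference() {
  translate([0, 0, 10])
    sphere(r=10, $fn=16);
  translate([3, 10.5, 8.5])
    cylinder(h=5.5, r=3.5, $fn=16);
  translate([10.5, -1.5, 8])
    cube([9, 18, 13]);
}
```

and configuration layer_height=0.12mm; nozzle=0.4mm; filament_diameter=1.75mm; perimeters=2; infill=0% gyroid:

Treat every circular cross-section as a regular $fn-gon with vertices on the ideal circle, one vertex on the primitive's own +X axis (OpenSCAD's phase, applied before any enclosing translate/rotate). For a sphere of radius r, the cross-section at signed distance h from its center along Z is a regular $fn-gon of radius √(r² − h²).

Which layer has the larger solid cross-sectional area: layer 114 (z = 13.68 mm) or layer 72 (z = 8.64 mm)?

layer 72 (z = 8.64 mm)

Layer 114 (z = 13.68): the r=10 sphere contributes a regular 16-gon of circumradius √(10²−3.68²) = 9.298 (area = (16/2)·9.298²·sin(360°/16) = 264.69 mm²); the cylinder at (3, 10.5): section is a regular 16-gon, circumradius r=3.5 (area = (16/2)·3.500²·sin(360°/16) = 37.50 mm²); the 9×18 cube at (10.5, -1.5) contributes its full rectangle (area 162.00 mm²); Subtracting the remaining from the first: starting from the r=10 sphere (264.69 mm²), the r=3.5 cylinder at (3, 10.5) partially overlaps it — only the 6.43 mm² overlap (of its 37.50 mm²) is removed, clipping the outline; the 9×18 cube at (10.5, -1.5) misses the remaining region (no effect) — area = 258.26 mm². So its area = 258.26 mm². Layer 72 (z = 8.64): the sphere: section is a regular 16-gon, circumradius = √(r²−h²) = √(10²−1.36²) = 9.907 (area = (16/2)·9.907²·sin(360°/16) = 300.48 mm²); the cylinder at (3, 10.5): section is a regular 16-gon, circumradius r=3.5 (area = (16/2)·3.500²·sin(360°/16) = 37.50 mm²); the 9×18 cube at (10.5, -1.5) contributes its full rectangle (area 162.00 mm²); Taking the first minus the rest: starting from the r=10 sphere (300.48 mm²), the r=3.5 cylinder at (3, 10.5) partially overlaps it — only the 9.96 mm² overlap (of its 37.50 mm²) is removed, clipping the outline; the 9×18 cube at (10.5, -1.5) misses the remaining region (no effect) — area = 290.53 mm². So its area = 290.53 mm². Layer 72 is larger (290.53 vs 258.26 mm²).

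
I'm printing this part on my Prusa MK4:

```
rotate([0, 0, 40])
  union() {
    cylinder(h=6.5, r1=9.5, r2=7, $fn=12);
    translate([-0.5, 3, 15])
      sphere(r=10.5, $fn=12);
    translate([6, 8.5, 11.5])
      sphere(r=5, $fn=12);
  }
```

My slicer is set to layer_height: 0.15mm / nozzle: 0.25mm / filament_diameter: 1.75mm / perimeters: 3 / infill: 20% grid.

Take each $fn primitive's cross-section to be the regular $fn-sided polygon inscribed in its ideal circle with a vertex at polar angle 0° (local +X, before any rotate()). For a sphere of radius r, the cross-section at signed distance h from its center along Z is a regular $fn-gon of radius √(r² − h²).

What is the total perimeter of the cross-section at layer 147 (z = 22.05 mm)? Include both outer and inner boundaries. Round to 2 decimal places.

48.33 mm

At z = 22.05 mm: the cone is not intersected at this z (z outside [0, 6.5]); the r=10.5 sphere at (-0.5, 3) slices to a regular 12-gon of circumradius 7.781 (√(r²−h²) with h=7.05 from center) (perimeter = 2·12·7.781·sin(180°/12) = 48.33 mm); the sphere at (6, 8.5) is absent (|z−center|=10.550 > r=5); Combining (union): only the r=10.5 sphere at (-0.5, 3) is present, so the union is just that shape — boundary = 48.33 mm; (whole slice rotated 40° about Z — lengths, areas and connectivity unchanged). Overall, the cross-section is a single solid region. Total boundary length (outer) = 48.33 mm.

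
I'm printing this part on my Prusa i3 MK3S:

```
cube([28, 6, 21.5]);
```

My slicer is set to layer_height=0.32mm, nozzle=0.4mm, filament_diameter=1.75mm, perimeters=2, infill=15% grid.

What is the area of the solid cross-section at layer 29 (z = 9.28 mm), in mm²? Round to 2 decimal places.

168.00 mm²

At z = 9.28 mm: the cube is present — its section is the full 28×6 rectangle (area 168.00 mm²). Overall, the cross-section is a single solid region. Net area = 168.00 mm².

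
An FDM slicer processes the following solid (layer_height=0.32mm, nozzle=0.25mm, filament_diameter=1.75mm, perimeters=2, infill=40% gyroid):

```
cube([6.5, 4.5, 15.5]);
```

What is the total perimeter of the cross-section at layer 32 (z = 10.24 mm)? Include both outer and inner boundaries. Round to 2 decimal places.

22.00 mm

At z = 10.24 mm: the cube is present — its section is the full 6.5×4.5 rectangle (perimeter 22.00 mm). Overall, the cross-section is a single solid region. Total boundary length (outer) = 22.00 mm.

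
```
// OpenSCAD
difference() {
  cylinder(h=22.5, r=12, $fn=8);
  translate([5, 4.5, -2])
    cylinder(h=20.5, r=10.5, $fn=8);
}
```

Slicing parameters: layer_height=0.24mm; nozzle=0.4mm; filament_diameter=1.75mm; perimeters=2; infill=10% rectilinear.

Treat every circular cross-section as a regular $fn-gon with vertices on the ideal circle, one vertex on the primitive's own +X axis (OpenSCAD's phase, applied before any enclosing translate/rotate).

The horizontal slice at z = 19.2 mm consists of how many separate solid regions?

At z = 19.2 mm: the r=12 cylinder contributes a regular 8-gon of circumradius 12; the cylinder at (5, 4.5) is absent (z outside [-2, 18.5]); Subtracting the remaining from the first: none of the subtracted shapes is present at this height, so the r=12 cylinder is unchanged — 1 connected region. The result has 1 disconnected region.

1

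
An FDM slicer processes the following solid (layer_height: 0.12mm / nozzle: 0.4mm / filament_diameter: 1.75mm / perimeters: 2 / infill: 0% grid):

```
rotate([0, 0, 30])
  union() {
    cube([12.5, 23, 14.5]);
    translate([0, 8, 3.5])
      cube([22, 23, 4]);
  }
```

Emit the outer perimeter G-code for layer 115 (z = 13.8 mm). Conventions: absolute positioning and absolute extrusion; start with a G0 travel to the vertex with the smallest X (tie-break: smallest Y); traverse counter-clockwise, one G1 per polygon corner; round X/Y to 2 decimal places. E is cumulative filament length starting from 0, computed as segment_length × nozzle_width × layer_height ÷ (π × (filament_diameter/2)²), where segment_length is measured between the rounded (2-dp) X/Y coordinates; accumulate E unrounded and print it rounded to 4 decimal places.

At z = 13.8 mm: the 12.5×23 cube contributes its full rectangle; the cube at (0, 8) does not reach this height (z outside [3.5, 7.5]); Combining (union): only the 12.5×23 cube is present, so the union is just that shape — 1 connected region; (rotated 30° about Z; rotation is an isometry so areas/perimeters/island counts are preserved). The outline is a single polygon with 4 vertices. Extrusion per mm of travel: 0.4 × 0.12 / (π × 0.875²) = 0.019956. Accumulating E over each segment gives final E = 1.4171.

G0 X-11.50 Y19.92 Z13.80
G1 X0.00 Y0.00 E0.4590
G1 X10.83 Y6.25 E0.7085
G1 X-0.67 Y26.17 E1.1676
G1 X-11.50 Y19.92 E1.4171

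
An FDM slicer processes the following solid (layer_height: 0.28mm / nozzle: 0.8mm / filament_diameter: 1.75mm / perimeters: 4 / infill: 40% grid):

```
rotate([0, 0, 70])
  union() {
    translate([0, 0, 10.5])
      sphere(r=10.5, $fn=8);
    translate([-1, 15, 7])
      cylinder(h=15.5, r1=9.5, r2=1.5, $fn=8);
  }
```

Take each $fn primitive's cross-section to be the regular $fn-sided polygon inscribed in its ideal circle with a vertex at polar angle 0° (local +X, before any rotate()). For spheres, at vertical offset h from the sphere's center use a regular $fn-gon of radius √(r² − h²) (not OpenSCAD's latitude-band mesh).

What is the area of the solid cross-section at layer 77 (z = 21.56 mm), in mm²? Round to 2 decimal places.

At z = 21.56 mm: the sphere is absent (|z−center|=11.060 > r=10.5); the cone at (-1, 15): at t=0.939 of its height the radius interpolates to r₁+(r₂−r₁)t = 1.985, giving a regular 8-gon of that circumradius (area = (8/2)·1.985²·sin(360°/8) = 11.15 mm²); Taking the union: only the cone at (-1, 15) is present, so the union is just that shape — area = 11.15 mm²; (whole slice rotated 70° about Z — lengths, areas and connectivity unchanged). Overall, the cross-section is a single solid region. Net area = 11.15 mm².

11.15 mm²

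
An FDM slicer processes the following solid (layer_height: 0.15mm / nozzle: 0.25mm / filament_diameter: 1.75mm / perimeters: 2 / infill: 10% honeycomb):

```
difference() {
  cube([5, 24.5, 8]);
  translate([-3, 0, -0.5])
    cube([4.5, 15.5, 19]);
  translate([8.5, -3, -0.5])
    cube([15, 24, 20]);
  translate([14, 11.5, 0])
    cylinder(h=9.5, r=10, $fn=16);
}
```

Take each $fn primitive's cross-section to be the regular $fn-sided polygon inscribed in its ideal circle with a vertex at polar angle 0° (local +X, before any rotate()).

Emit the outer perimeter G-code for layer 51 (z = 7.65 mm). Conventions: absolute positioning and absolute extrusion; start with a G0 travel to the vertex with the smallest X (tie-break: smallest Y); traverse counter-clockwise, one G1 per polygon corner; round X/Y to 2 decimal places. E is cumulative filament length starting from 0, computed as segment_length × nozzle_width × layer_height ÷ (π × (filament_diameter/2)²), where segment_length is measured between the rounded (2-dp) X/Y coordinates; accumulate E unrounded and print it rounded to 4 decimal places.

At z = 7.65 mm: the cube (footprint 5×24.5) is included at this height; the cube at (-3, 0) is present — its section is the full 4.5×15.5 rectangle; the cube at (8.5, -3) (footprint 15×24) is included at this height; the r=10 cylinder at (14, 11.5) contributes a regular 16-gon of circumradius 10; Taking the first minus the rest: starting from the 5×24.5 cube, the 4.5×15.5 cube at (-3, 0) partially overlaps it — only the 23.25 mm² overlap (of its 69.75 mm²) is removed, clipping the outline; the 15×24 cube at (8.5, -3) misses the remaining region (no effect); the r=10 cylinder at (14, 11.5) partially overlaps it — only the 4.83 mm² overlap (of its 306.15 mm²) is removed, clipping the outline — 1 connected region. The outline is a single polygon with 11 vertices. Extrusion per mm of travel: 0.25 × 0.15 / (π × 0.875²) = 0.015591. Accumulating E over each segment gives final E = 0.9245.

G0 X0.00 Y15.50 Z7.65
G1 X1.50 Y15.50 E0.0234
G1 X1.50 Y0.00 E0.2650
G1 X5.00 Y0.00 E0.3196
G1 X5.00 Y7.32 E0.4337
G1 X4.76 Y7.67 E0.4403
G1 X4.00 Y11.50 E0.5012
G1 X4.76 Y15.33 E0.5621
G1 X5.00 Y15.68 E0.5687
G1 X5.00 Y24.50 E0.7062
G1 X0.00 Y24.50 E0.7842
G1 X0.00 Y15.50 E0.9245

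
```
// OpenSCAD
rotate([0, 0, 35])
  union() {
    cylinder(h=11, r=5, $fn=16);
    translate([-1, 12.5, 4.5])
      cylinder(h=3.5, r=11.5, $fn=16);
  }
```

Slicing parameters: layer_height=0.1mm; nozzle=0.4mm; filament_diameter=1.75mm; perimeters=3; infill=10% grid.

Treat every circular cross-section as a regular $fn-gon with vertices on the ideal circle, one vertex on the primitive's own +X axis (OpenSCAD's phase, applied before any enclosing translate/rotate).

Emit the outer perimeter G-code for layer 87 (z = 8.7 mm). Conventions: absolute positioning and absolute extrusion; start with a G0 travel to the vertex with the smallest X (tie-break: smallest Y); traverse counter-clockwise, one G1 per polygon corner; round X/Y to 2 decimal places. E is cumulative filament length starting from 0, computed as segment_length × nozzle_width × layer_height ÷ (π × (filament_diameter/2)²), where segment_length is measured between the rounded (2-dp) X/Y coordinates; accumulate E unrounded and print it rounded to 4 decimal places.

G0 X-4.92 Y0.87 Z8.70
G1 X-4.88 Y-1.08 E0.0324
G1 X-4.10 Y-2.87 E0.0649
G1 X-2.69 Y-4.22 E0.0974
G1 X-0.87 Y-4.92 E0.1298
G1 X1.08 Y-4.88 E0.1622
G1 X2.87 Y-4.10 E0.1947
G1 X4.22 Y-2.69 E0.2272
G1 X4.92 Y-0.87 E0.2596
G1 X4.88 Y1.08 E0.2920
G1 X4.10 Y2.87 E0.3245
G1 X2.69 Y4.22 E0.3570
G1 X0.87 Y4.92 E0.3894
G1 X-1.08 Y4.88 E0.4218
G1 X-2.87 Y4.10 E0.4543
G1 X-4.22 Y2.69 E0.4868
G1 X-4.92 Y0.87 E0.5192

At z = 8.7 mm: the r=5 cylinder gives a regular 16-gon of circumradius 5 (constant along its height); the cylinder at (-1, 12.5) does not reach this height (z outside [4.5, 8]); Merging all regions: only the r=5 cylinder is present, so the union is just that shape — 1 connected region; (whole slice rotated 35° about Z — lengths, areas and connectivity unchanged). The outline is a single polygon with 16 vertices. Extrusion per mm of travel: 0.4 × 0.1 / (π × 0.875²) = 0.016630. Accumulating E over each segment gives final E = 0.5192.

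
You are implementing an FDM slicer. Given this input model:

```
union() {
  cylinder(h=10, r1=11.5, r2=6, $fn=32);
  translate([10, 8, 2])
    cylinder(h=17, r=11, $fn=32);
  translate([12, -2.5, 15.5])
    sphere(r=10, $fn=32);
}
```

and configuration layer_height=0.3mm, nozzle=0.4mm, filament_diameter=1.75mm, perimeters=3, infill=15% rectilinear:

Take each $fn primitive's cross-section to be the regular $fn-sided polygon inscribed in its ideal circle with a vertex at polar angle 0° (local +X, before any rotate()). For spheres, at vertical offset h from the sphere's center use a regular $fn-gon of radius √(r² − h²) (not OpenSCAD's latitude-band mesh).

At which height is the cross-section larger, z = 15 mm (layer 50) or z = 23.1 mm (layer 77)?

layer 50 (z = 15 mm)

Layer 50 (z = 15): the cone does not reach this height (z outside [0, 10]); the r=11 cylinder at (10, 8) gives a regular 32-gon of circumradius 11 (constant along its height) (area = (32/2)·11.000²·sin(360°/32) = 377.69 mm²); the r=10 sphere at (12, -2.5) contributes a regular 32-gon of circumradius √(10²−0.5²) = 9.987 (area = (32/2)·9.987²·sin(360°/32) = 311.36 mm²); Combining (union): the regions partially overlap — summed areas 689.06 mm² minus the doubly-counted overlap 129.92 mm² gives 559.14 mm² — area = 559.14 mm². So its area = 559.14 mm². Layer 77 (z = 23.1): the cone does not reach this height (z outside [0, 10]); the cylinder at (10, 8) does not reach this height (z outside [2, 19]); the r=10 sphere at (12, -2.5) slices to a regular 32-gon of circumradius 6.499 (√(r²−h²) with h=7.6 from center) (area = (32/2)·6.499²·sin(360°/32) = 131.85 mm²); Merging all regions: only the r=10 sphere at (12, -2.5) is present, so the union is just that shape — area = 131.85 mm². So its area = 131.85 mm². Layer 50 is larger (559.14 vs 131.85 mm²).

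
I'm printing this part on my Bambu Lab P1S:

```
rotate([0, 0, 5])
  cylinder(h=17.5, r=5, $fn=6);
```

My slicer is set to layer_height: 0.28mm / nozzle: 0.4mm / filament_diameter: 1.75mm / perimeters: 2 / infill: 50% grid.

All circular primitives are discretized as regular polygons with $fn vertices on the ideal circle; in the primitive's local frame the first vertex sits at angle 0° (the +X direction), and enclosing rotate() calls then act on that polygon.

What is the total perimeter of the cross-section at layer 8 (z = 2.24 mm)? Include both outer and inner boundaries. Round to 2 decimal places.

30.00 mm

At z = 2.24 mm: the r=5 cylinder gives a regular 6-gon of circumradius 5 (constant along its height) (perimeter = 2·6·5.000·sin(180°/6) = 30.00 mm); (whole slice rotated 5° about Z — lengths, areas and connectivity unchanged). Overall, the cross-section is a single solid region. Total boundary length (outer) = 30.00 mm.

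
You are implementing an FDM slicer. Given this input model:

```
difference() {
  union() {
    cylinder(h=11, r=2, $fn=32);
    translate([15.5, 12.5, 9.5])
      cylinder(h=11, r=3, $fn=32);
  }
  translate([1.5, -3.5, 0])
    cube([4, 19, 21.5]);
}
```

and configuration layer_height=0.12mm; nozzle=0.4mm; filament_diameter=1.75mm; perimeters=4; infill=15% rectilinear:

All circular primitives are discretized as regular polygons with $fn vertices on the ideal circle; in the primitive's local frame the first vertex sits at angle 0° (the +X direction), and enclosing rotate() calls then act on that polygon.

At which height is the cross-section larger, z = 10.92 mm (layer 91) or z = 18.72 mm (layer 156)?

Layer 91 (z = 10.92): the r=2 cylinder gives a regular 32-gon of circumradius 2 (constant along its height) (area = (32/2)·2.000²·sin(360°/32) = 12.49 mm²); the r=3 cylinder at (15.5, 12.5) contributes a regular 32-gon of circumradius 3 (area = (32/2)·3.000²·sin(360°/32) = 28.09 mm²); Combining (union): the 2 present regions are separate (no shared area or edge), so areas and boundary lengths simply add and each stays a separate island — area = 40.58 mm²; the cube at (1.5, -3.5) is present — its section is the full 4×19 rectangle (area 76.00 mm²); Subtracting the remaining from the first: starting from the result so far (40.58 mm²), the 4×19 cube at (1.5, -3.5) partially overlaps it — only the 0.89 mm² overlap (of its 76.00 mm²) is removed, clipping the outline — area = 39.69 mm². So its area = 39.69 mm². Layer 156 (z = 18.72): the cylinder is absent (z outside [0, 11]); the r=3 cylinder at (15.5, 12.5) gives a regular 32-gon of circumradius 3 (constant along its height) (area = (32/2)·3.000²·sin(360°/32) = 28.09 mm²); Taking the union: only the r=3 cylinder at (15.5, 12.5) is present, so the union is just that shape — area = 28.09 mm²; the cube at (1.5, -3.5) (footprint 4×19) is included at this height (area 76.00 mm²); Subtracting the remaining from the first: starting from that combined region (28.09 mm²), the 4×19 cube at (1.5, -3.5) misses the remaining region (no effect) — area = 28.09 mm². So its area = 28.09 mm². Layer 91 is larger (39.69 vs 28.09 mm²).

layer 91 (z = 10.92 mm)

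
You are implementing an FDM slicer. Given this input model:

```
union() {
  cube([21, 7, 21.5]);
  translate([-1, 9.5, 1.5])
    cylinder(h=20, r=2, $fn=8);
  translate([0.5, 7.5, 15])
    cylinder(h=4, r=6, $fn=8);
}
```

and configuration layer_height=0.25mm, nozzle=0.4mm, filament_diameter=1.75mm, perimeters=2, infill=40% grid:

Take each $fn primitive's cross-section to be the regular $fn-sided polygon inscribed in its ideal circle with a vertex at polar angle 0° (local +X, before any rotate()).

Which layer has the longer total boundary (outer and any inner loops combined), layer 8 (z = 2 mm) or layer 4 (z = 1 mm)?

Layer 8 (z = 2): the cube (footprint 21×7) is included at this height (perimeter 56.00 mm); the cylinder at (-1, 9.5): section is a regular 8-gon, circumradius r=2 (perimeter = 2·8·2.000·sin(180°/8) = 12.25 mm); the cylinder at (0.5, 7.5) does not reach this height (z outside [15, 19]); Combining (union): the 2 present regions are separate (no shared area or edge), so areas and boundary lengths simply add and each stays a separate island — boundary = 68.25 mm. So its perimeter = 68.25 mm. Layer 4 (z = 1): the cube is present — its section is the full 21×7 rectangle (perimeter 56.00 mm); the cylinder at (-1, 9.5) does not reach this height (z outside [1.5, 21.5]); the cylinder at (0.5, 7.5) is not intersected at this z (z outside [15, 19]); Merging all regions: only the 21×7 cube is present, so the union is just that shape — boundary = 56.00 mm. So its perimeter = 56.00 mm. Layer 8 is larger (68.25 vs 56.00 mm).

layer 8 (z = 2 mm)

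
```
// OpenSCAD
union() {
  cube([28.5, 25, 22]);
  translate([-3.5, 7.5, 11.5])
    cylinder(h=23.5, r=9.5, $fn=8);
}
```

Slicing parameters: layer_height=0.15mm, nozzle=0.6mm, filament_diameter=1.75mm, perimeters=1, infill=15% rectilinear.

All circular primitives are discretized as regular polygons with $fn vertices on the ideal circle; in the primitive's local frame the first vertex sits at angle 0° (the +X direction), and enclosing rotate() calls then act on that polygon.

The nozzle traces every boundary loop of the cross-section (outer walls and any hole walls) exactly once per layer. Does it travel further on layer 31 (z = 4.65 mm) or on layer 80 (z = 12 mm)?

Layer 31 (z = 4.65): the cube (footprint 28.5×25) is included at this height (perimeter 107.00 mm); the cylinder at (-3.5, 7.5) does not reach this height (z outside [11.5, 35]); Merging all regions: only the 28.5×25 cube is present, so the union is just that shape — boundary = 107.00 mm. So its perimeter = 107.00 mm. Layer 80 (z = 12): the 28.5×25 cube contributes its full rectangle (perimeter 107.00 mm); the r=9.5 cylinder at (-3.5, 7.5) gives a regular 8-gon of circumradius 9.5 (constant along its height) (perimeter = 2·8·9.500·sin(180°/8) = 58.17 mm); Combining (union): the regions partially overlap (shared area 65.84 mm²), so the edge portions inside another operand are dropped and the merged outline is re-measured after clipping — boundary = 128.22 mm. So its perimeter = 128.22 mm. Layer 80 is larger (128.22 vs 107.00 mm).

layer 80 (z = 12 mm)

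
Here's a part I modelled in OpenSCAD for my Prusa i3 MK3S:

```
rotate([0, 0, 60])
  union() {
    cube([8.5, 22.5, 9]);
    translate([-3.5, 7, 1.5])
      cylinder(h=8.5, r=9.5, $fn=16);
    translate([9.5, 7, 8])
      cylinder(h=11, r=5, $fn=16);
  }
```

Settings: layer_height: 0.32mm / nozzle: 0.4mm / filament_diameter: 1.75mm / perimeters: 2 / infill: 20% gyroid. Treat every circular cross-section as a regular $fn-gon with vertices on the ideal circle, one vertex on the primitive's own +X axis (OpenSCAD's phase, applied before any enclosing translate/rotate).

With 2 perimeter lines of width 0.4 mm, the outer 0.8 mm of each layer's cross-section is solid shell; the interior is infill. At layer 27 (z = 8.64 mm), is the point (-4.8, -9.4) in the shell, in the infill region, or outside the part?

At z = 8.64 mm: the 8.5×22.5 cube contributes its full rectangle; the cylinder at (-3.5, 7): section is a regular 16-gon, circumradius r=9.5; the r=5 cylinder at (9.5, 7) gives a regular 16-gon of circumradius 5 (constant along its height); Combining (union): the regions partially overlap (shared area 99.95 mm²), so overlapping operands fuse into one piece — 1 connected region; (whole slice rotated 60° about Z — lengths, areas and connectivity unchanged). Overall, the cross-section is a single solid region. Undo the 60° rotation: the query point maps to (-10.541, -0.543) in the un-rotated model frame. The nearest boundary edge runs (-7.14, -1.78)→(-10.22, 0.28); distance from the point to it = 0.87 mm. The point is not inside any of the regions above, so it lies outside the cross-section (0.87 mm from the nearest boundary).

outside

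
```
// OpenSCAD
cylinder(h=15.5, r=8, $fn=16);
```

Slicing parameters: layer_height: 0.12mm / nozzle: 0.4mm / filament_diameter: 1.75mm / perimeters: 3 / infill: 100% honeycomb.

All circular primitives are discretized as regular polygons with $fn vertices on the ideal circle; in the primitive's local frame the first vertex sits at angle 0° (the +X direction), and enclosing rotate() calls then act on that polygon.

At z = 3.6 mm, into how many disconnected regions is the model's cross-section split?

1

At z = 3.6 mm: the r=8 cylinder contributes a regular 16-gon of circumradius 8. The result has 1 disconnected region.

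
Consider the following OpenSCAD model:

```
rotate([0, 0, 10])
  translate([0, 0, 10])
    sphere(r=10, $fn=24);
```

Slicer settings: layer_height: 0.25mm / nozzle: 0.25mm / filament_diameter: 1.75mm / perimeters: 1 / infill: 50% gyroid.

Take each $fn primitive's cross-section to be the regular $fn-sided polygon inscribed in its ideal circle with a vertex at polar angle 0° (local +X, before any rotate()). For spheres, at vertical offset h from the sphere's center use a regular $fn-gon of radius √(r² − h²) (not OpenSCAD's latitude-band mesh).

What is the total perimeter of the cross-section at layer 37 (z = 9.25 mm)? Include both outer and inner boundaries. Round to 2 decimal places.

At z = 9.25 mm: the r=10 sphere contributes a regular 24-gon of circumradius √(10²−0.75²) = 9.972 (perimeter = 2·24·9.972·sin(180°/24) = 62.48 mm); (rotated 10° about Z; rotation is an isometry so areas/perimeters/island counts are preserved). Overall, the cross-section is a single solid region. Total boundary length (outer) = 62.48 mm.

62.48 mm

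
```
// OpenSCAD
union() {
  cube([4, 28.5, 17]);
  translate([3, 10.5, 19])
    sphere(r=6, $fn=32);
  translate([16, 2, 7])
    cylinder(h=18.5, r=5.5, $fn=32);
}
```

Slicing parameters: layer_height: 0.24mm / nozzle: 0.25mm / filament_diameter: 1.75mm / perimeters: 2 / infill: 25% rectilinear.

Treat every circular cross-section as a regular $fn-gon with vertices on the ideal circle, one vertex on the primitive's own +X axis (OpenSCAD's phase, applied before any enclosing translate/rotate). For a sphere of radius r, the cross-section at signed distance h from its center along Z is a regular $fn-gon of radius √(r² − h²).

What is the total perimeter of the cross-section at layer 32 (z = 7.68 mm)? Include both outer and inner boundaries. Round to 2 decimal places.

99.50 mm

At z = 7.68 mm: the cube (footprint 4×28.5) is included at this height (perimeter 65.00 mm); the sphere at (3, 10.5) is absent (|z−center|=11.320 > r=6); the cylinder at (16, 2): section is a regular 32-gon, circumradius r=5.5 (perimeter = 2·32·5.500·sin(180°/32) = 34.50 mm); Combining (union): the 2 present regions are separate (no shared area or edge), so areas and boundary lengths simply add and each stays a separate island — boundary = 99.50 mm. Overall, the cross-section has 2 separate islands. Total boundary length (outer) = 99.50 mm.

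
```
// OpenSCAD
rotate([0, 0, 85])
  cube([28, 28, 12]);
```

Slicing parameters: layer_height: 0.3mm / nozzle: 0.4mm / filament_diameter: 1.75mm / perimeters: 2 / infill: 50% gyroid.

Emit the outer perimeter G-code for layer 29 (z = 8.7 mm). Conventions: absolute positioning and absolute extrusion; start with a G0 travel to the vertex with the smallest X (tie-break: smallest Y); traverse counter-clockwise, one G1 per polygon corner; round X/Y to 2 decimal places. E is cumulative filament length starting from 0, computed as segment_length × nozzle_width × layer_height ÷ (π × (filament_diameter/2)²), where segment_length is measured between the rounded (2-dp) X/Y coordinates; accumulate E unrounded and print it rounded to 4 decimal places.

G0 X-27.89 Y2.44 Z8.70
G1 X0.00 Y0.00 E1.3968
G1 X2.44 Y27.89 E2.7935
G1 X-25.45 Y30.33 E4.1903
G1 X-27.89 Y2.44 E5.5870

At z = 8.7 mm: the 28×28 cube contributes its full rectangle; (whole slice rotated 85° about Z — lengths, areas and connectivity unchanged). The outline is a single polygon with 4 vertices. Extrusion per mm of travel: 0.4 × 0.3 / (π × 0.875²) = 0.049890. Accumulating E over each segment gives final E = 5.5870.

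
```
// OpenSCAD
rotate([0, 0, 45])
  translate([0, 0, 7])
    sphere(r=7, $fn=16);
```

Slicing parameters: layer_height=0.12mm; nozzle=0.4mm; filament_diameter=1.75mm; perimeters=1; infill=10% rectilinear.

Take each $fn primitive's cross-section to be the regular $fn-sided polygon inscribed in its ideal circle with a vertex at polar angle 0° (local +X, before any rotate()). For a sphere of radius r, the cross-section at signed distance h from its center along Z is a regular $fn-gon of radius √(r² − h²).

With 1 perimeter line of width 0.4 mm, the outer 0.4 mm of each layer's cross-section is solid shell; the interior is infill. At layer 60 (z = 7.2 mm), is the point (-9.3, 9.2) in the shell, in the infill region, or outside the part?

At z = 7.2 mm: the r=7 sphere contributes a regular 16-gon of circumradius √(7²−0.2²) = 6.997; (rotated 45° about Z; rotation is an isometry so areas/perimeters/island counts are preserved). Overall, the cross-section is a single solid region. Undo the 45° rotation: the query point maps to (-0.071, 13.081) in the un-rotated model frame. The nearest boundary edge runs (2.68, 6.46)→(0.00, 7.00); distance from the point to it = 6.08 mm. The point is not inside any of the regions above, so it lies outside the cross-section (6.08 mm from the nearest boundary).

outside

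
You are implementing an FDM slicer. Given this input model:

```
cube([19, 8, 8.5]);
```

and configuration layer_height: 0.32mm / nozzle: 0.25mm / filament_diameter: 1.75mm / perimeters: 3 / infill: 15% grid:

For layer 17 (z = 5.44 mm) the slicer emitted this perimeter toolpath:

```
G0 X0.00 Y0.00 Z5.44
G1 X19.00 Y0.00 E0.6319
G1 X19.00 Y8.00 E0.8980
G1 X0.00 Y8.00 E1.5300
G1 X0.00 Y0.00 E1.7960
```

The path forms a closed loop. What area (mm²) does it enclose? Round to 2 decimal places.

Apply the shoelace formula to the sequence of (X, Y) vertices; enclosed area = 152.00 mm².

152.00 mm²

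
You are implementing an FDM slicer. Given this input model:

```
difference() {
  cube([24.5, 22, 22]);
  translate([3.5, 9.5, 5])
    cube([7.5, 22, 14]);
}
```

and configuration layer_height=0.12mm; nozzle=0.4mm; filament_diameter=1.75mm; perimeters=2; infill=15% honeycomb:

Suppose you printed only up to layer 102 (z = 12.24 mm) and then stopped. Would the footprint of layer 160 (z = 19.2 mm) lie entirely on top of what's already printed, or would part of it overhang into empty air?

Compare the two slices. At z = 12.24: the cube is present — its section is the full 24.5×22 rectangle (area 539.00 mm²); the cube at (3.5, 9.5) is present — its section is the full 7.5×22 rectangle (area 165.00 mm²); Subtracting the remaining from the first: starting from the 24.5×22 cube (539.00 mm²), the 7.5×22 cube at (3.5, 9.5) partially overlaps it — only the 93.75 mm² overlap (of its 165.00 mm²) is removed, clipping the outline — area = 445.25 mm². At z = 19.2: the 24.5×22 cube contributes its full rectangle (area 539.00 mm²); the cube at (3.5, 9.5) does not reach this height (z outside [5, 19]); After the difference (first − rest): none of the subtracted shapes is present at this height, so the 24.5×22 cube is unchanged — area = 539.00 mm². Checking containment: at z = 19.2 the cross-section extends beyond the z = 12.24 cross-section by about 93.75 mm².

part overhangs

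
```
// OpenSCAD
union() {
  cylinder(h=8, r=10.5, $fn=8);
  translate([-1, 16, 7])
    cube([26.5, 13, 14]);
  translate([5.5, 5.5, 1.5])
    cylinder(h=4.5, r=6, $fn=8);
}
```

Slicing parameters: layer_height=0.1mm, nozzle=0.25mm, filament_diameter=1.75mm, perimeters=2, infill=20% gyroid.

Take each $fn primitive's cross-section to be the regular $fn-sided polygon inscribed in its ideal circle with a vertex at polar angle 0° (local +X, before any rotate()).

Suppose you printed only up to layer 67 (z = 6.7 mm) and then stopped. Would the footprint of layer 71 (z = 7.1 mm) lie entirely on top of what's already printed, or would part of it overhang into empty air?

Compare the two slices. At z = 6.7: the cylinder: section is a regular 8-gon, circumradius r=10.5 (area = (8/2)·10.500²·sin(360°/8) = 311.83 mm²); the cube at (-1, 16) does not reach this height (z outside [7, 21]); the cylinder at (5.5, 5.5) does not reach this height (z outside [1.5, 6]); Merging all regions: only the r=10.5 cylinder is present, so the union is just that shape — area = 311.83 mm². At z = 7.1: the r=10.5 cylinder contributes a regular 8-gon of circumradius 10.5 (area = (8/2)·10.500²·sin(360°/8) = 311.83 mm²); the cube at (-1, 16) is present — its section is the full 26.5×13 rectangle (area 344.50 mm²); the cylinder at (5.5, 5.5) does not reach this height (z outside [1.5, 6]); Merging all regions: the 2 present regions are separate (no shared area or edge), so areas and boundary lengths simply add and each stays a separate island — area = 656.33 mm². Checking containment: at z = 7.1 the cross-section extends beyond the z = 6.7 cross-section by about 344.50 mm².

part overhangs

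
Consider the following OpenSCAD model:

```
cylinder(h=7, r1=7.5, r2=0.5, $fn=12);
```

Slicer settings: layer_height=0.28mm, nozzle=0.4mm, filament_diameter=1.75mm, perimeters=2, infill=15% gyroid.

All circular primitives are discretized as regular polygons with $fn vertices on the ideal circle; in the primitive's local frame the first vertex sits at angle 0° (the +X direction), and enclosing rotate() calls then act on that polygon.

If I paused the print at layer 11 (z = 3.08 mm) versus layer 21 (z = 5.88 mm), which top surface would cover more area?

layer 11 (z = 3.08 mm)

Layer 11 (z = 3.08): the cone (r1=7.5→r2=0.5) has section circumradius 4.420 here — a regular 12-gon (area = (12/2)·4.420²·sin(360°/12) = 58.61 mm²). So its area = 58.61 mm². Layer 21 (z = 5.88): the cone (r1=7.5→r2=0.5) has section circumradius 1.620 here — a regular 12-gon (area = (12/2)·1.620²·sin(360°/12) = 7.87 mm²). So its area = 7.87 mm². Layer 11 is larger (58.61 vs 7.87 mm²).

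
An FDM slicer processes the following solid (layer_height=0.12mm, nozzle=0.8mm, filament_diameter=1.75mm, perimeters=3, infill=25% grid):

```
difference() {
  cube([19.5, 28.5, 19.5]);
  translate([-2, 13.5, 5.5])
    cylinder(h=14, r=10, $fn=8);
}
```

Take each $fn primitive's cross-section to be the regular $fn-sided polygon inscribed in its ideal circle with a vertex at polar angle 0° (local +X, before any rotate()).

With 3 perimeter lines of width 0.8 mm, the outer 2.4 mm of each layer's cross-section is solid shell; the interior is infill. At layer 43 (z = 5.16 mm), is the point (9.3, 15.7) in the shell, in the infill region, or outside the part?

infill

At z = 5.16 mm: the cube (footprint 19.5×28.5) is included at this height; the cylinder at (-2, 13.5) does not reach this height (z outside [5.5, 19.5]); Subtracting the remaining from the first: none of the subtracted shapes is present at this height, so the 19.5×28.5 cube is unchanged — 1 connected region. Overall, the cross-section is a single solid region. The nearest boundary edge runs (0.00, 28.50)→(0.00, 0.00); distance from the point to it = 9.30 mm. The point is inside the cross-section and 9.30 mm from the nearest boundary — more than the 2.4 mm shell width (3 × 0.8), so it's in the infill interior.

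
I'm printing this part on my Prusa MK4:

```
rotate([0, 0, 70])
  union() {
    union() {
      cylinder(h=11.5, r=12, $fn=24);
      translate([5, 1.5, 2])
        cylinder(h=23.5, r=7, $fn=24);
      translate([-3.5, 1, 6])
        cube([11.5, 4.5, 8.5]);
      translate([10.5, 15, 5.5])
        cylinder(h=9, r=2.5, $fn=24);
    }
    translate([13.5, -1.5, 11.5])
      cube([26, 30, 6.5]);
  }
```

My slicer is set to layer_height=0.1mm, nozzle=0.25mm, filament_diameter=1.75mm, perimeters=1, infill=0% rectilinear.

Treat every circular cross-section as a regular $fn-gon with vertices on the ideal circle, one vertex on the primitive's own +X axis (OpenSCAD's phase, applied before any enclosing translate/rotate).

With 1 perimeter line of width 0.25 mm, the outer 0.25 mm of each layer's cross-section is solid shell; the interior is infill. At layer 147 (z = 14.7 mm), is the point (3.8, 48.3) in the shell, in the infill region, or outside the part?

At z = 14.7 mm: the cylinder is not intersected at this z (z outside [0, 11.5]); the r=7 cylinder at (5, 1.5) gives a regular 24-gon of circumradius 7 (constant along its height); the cube at (-3.5, 1) is not intersected at this z (z outside [6, 14.5]); the cylinder at (10.5, 15) is not intersected at this z (z outside [5.5, 14.5]); Combining (union): only the r=7 cylinder at (5, 1.5) is present, so the union is just that shape — 1 connected region; the cube at (13.5, -1.5) is present — its section is the full 26×30 rectangle; Taking the union: the 2 present regions are separate (no shared area or edge), so areas and boundary lengths simply add and each stays a separate island — 2 connected regions; (whole slice rotated 70° about Z — lengths, areas and connectivity unchanged). Overall, the cross-section has 2 separate islands. Undo the 70° rotation: the query point maps to (46.687, 12.949) in the un-rotated model frame. The nearest boundary edge runs (39.50, 28.50)→(39.50, -1.50); distance from the point to it = 7.19 mm. The point is not inside any of the regions above, so it lies outside the cross-section (7.19 mm from the nearest boundary).

outside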